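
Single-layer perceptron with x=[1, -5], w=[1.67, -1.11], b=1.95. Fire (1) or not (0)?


z = (1)·(1.67) + (-5)·(-1.11) + 1.95
  = 9.17
step(z) = 1 (z≥0)

1


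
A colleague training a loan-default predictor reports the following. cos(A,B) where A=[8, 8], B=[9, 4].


A·B = 8·9 + 8·4 = 104
‖A‖ = √128 = 11.3137, ‖B‖ = √97 = 9.8489
cos = 104/(√128·√97) = 104/√12416 = 0.9333

0.9333


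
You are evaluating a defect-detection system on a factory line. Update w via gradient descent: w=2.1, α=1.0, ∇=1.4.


w_new = w - α·∇
= 2.1 - 1.0·1.4
= 2.1 - 1.4
= 0.7

0.7


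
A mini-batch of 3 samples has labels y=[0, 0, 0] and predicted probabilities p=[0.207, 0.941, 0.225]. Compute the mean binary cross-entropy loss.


L[0] = -ln(1-0.207) = -ln(0.793) = 0.2319
L[1] = -ln(1-0.941) = -ln(0.059) = 2.8302
L[2] = -ln(1-0.225) = -ln(0.775) = 0.2549
mean = (0.2319 + 2.8302 + 0.2549)/3 = 1.1057

1.1057


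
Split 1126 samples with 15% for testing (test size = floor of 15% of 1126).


Test = ⌊1126·15/100⌋ = 168
Train = 1126 - 168 = 958

Train: 958, Test: 168


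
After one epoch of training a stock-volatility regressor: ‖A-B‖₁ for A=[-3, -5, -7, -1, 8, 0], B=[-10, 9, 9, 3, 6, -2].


d = |-3+ 10| + |-5-9| + |-7-9| + |-1-3| + |8-6| + |0+ 2|
  = 7 + 14 + 16 + 4 + 2 + 2
  = 45

45


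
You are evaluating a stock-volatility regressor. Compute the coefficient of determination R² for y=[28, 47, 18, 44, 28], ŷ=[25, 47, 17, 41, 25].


ȳ = 33
SS_res = Σ(y-ŷ)² = 28
SS_tot = Σ(y-ȳ)² = 592
R² = 1 - SS_res/SS_tot = 1 - 0.0473 = 0.9527

0.9527


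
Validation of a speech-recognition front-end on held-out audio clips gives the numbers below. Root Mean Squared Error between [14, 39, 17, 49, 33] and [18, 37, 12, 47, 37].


MSE = 65/5 = 13
RMSE = √(65/5) = 3.6056

3.6056


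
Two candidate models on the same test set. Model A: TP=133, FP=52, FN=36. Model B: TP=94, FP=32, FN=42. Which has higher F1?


Model A: P=133/185=0.7189, R=133/169=0.787, F1=2PR/(P+R)=2TP/(2TP+FP+FN)=266/354=0.7514
Model B: P=94/126=0.746, R=94/136=0.6912, F1=2PR/(P+R)=2TP/(2TP+FP+FN)=188/262=0.7176
0.7514 > 0.7176 → Model A

Model A


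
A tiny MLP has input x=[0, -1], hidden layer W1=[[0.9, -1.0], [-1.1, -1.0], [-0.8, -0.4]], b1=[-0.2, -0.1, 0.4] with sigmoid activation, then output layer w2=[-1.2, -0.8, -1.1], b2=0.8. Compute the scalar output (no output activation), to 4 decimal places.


z1[0] = (0.9)·(0) + (-1.0)·(-1) - 0.2 = 0.8
z1[1] = (-1.1)·(0) + (-1.0)·(-1) - 0.1 = 0.9
z1[2] = (-0.8)·(0) + (-0.4)·(-1) + 0.4 = 0.8
h = sigmoid(z1) = [0.69, 0.7109, 0.69]
output = (-1.2)·(0.69) + (-0.8)·(0.7109) + (-1.1)·(0.69) + 0.8 = -1.3557

-1.3557


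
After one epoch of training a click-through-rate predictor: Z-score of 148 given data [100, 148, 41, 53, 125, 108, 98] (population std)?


μ = 96.1429, σ = 35.016
z = (148 - 96.1429)/35.016 = 1.481

1.481


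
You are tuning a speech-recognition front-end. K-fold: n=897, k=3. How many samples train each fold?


Fold size = 897/3 = 299
Training per fold = 897 - 299 = 598

598


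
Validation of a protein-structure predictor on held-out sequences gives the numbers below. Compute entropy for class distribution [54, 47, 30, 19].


Probabilities: [54/150, 47/150, 30/150, 19/150] ≈ [0.36, 0.3133, 0.2, 0.1267]
H = -((54/150)·log₂(54/150) + (47/150)·log₂(47/150) + (30/150)·log₂(30/150) + (19/150)·log₂(19/150))
  = 1.8972 bits

1.8972 bits


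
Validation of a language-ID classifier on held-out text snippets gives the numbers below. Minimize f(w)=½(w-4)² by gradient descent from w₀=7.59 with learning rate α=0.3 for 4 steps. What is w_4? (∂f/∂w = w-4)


step 1: grad = 7.59-4 = 3.59; w = 7.59 - 0.3·(3.59) = 6.513
step 2: grad = 6.513-4 = 2.513; w = 6.513 - 0.3·(2.513) = 5.7591
step 3: grad = 5.7591-4 = 1.7591; w = 5.7591 - 0.3·(1.7591) = 5.23137
step 4: grad = 5.23137-4 = 1.23137; w = 5.23137 - 0.3·(1.23137) = 4.861959

4.861959


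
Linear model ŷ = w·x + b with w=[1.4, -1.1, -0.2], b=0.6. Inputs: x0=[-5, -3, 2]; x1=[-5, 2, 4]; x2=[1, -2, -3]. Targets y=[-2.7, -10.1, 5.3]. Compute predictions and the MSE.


ŷ0 = (1.4)·(-5) + (-1.1)·(-3) + (-0.2)·(2) + 0.6 = -3.5
ŷ1 = (1.4)·(-5) + (-1.1)·(2) + (-0.2)·(4) + 0.6 = -9.4
ŷ2 = (1.4)·(1) + (-1.1)·(-2) + (-0.2)·(-3) + 0.6 = 4.8
errors² = [0.64, 0.49, 0.25]
MSE = 1.3800/3 = 0.46

0.46


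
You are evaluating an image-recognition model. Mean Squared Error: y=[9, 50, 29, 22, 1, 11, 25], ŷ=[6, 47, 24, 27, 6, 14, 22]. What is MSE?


Squared errors: (9-6)²=9, (50-47)²=9, (29-24)²=25, (22-27)²=25, (1-6)²=25, (11-14)²=9, (25-22)²=9
Sum = 111
MSE = 111/7 = 111/7

111/7


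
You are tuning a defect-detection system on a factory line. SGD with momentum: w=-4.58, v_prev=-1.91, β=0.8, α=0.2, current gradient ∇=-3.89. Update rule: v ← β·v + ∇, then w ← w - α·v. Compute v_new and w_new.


v_new = 0.8·-1.91 - 3.89 = -1.528 - 3.89 = -5.418
w_new = -4.58 - 0.2·-5.418 = -4.58 + 1.0836 = -3.4964

v_new=-5.418, w_new=-3.4964


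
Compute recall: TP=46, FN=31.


Recall = TP/(TP+FN)
= 46/(46+31)
= 46/77 = 59.74%

59.74%


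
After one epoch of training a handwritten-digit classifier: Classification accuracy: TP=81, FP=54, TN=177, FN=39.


Accuracy = (TP+TN)/(TP+TN+FP+FN)
= (81+177)/(351)
= 258/351 = 73.5%

73.5%


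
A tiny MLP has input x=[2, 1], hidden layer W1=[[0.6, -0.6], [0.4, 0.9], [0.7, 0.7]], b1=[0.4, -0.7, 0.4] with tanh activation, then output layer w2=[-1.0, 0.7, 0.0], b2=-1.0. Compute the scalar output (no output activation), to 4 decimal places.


z1[0] = (0.6)·(2) + (-0.6)·(1) + 0.4 = 1.0
z1[1] = (0.4)·(2) + (0.9)·(1) - 0.7 = 1.0
z1[2] = (0.7)·(2) + (0.7)·(1) + 0.4 = 2.5
h = tanh(z1) = [0.7616, 0.7616, 0.9866]
output = (-1.0)·(0.7616) + (0.7)·(0.7616) + (0.0)·(0.9866) - 1.0 = -1.2285

-1.2285


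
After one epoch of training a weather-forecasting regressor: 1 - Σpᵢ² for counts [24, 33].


Probabilities: [24/57, 33/57] ≈ [0.4211, 0.5789]
Σpᵢ² = (576 + 1089)/57² = 1665/3249
Gini = 1 - Σpᵢ² = 1 - 1665/3249 = 0.4875

0.4875


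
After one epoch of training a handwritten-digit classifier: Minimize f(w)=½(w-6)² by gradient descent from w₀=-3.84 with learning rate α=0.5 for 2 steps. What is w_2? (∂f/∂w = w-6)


step 1: grad = -3.84-6 = -9.84; w = -3.84 - 0.5·(-9.84) = 1.08
step 2: grad = 1.08-6 = -4.92; w = 1.08 - 0.5·(-4.92) = 3.54

3.54


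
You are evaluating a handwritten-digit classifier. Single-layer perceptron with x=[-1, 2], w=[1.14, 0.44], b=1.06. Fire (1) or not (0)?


z = (-1)·(1.14) + (2)·(0.44) + 1.06
  = 0.8
step(z) = 1 (z≥0)

1


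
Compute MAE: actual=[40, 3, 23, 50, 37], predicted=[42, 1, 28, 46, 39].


Absolute errors: |40-42|=2, |3-1|=2, |23-28|=5, |50-46|=4, |37-39|=2
Sum = 15
MAE = 15/5 = 3

3


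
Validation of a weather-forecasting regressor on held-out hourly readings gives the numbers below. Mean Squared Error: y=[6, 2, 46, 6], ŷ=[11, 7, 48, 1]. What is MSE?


Squared errors: (6-11)²=25, (2-7)²=25, (46-48)²=4, (6-1)²=25
Sum = 79
MSE = 79/4 = 79/4

79/4


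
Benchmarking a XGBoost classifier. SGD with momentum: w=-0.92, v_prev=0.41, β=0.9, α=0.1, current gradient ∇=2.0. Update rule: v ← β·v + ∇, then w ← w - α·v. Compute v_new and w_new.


v_new = 0.9·0.41 + 2.0 = 0.369 + 2.0 = 2.369
w_new = -0.92 - 0.1·2.369 = -0.92 - 0.2369 = -1.1569

v_new=2.369, w_new=-1.1569


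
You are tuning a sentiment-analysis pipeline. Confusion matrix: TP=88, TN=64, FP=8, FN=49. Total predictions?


Total = TP + TN + FP + FN
= 88 + 64 + 8 + 49
= 209
(Predicted positive: 96, predicted negative: 113)

209


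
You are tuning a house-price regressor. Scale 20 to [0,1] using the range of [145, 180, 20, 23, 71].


min=20, max=180
(20-20)/(180-20) = 0/160 = 0.0

0.0


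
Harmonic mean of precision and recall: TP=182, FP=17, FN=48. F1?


Precision = 182/199 = 0.9146
Recall = 182/230 = 0.7913
F1 = 2·P·R/(P+R) = 2·TP/(2·TP+FP+FN) = 364/(364+17+48) = 364/429 = 0.8485

0.8485


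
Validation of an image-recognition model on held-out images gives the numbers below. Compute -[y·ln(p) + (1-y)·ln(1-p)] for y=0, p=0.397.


BCE = -[y·ln(p) + (1-y)·ln(1-p)]
= -0 - 1·ln(1-0.397)
= -ln(0.603) = 0.5058

0.5058


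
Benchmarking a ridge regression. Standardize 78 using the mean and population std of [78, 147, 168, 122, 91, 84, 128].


μ = 116.8571, σ = 31.4708
z = (78 - 116.8571)/31.4708 = -1.2347

-1.2347


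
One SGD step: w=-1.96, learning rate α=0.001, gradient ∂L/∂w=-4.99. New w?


w_new = w - α·∇
= -1.96 - 0.001·-4.99
= -1.96 + 0.00499
= -1.95501

-1.95501


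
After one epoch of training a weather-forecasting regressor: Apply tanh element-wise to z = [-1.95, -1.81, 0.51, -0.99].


tanh(-1.95) = -0.9603
tanh(-1.81) = -0.9478
tanh(0.51) = 0.4699
tanh(-0.99) = -0.7574
result = [-0.9603, -0.9478, 0.4699, -0.7574]

[-0.9603, -0.9478, 0.4699, -0.7574]


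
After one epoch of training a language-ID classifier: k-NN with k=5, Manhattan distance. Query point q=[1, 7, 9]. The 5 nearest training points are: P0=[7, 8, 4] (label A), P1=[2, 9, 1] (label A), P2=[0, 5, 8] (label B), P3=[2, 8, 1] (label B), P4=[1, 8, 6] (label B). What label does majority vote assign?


d(q,P0) = 12  (label A)
d(q,P1) = 11  (label A)
d(q,P2) = 4  (label B)
d(q,P3) = 10  (label B)
d(q,P4) = 4  (label B)
Votes: A=2, B=3
Majority → B

B


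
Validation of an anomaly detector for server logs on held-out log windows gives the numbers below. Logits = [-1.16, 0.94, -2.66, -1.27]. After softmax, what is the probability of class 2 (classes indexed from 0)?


Exponentials: e^-1.16=0.3135, e^0.94=2.56, e^-2.66=0.0699, e^-1.27=0.2808
Sum = 3.2242
Softmax = [0.0972, 0.794, 0.0217, 0.0871]
p[2] = 0.0699/3.2242 = 0.0217

0.0217


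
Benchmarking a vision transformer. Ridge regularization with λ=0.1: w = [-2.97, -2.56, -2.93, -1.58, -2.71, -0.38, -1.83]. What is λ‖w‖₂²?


‖w‖₂² = (-2.97)² + (-2.56)² + (-2.93)² + (-1.58)² + (-2.71)² + (-0.38)² + (-1.83)²
     = 8.8209 + 6.5536 + 8.5849 + 2.4964 + 7.3441 + 0.1444 + 3.3489
     = 37.2932
λ·‖w‖₂² = 0.1·37.2932 = 3.72932

3.72932


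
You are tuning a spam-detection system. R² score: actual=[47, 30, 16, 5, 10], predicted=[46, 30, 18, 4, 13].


ȳ = 21.6
SS_res = Σ(y-ŷ)² = 15
SS_tot = Σ(y-ȳ)² = 1157.2
R² = 1 - SS_res/SS_tot = 1 - 0.013 = 0.987

0.987


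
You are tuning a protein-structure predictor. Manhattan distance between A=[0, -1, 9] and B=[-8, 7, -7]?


d = |0+ 8| + |-1-7| + |9+ 7|
  = 8 + 8 + 16
  = 32

32


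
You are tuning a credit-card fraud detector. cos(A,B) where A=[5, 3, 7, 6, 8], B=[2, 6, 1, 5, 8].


A·B = 5·2 + 3·6 + 7·1 + 6·5 + 8·8 = 129
‖A‖ = √183 = 13.5277, ‖B‖ = √130 = 11.4018
cos = 129/(√183·√130) = 129/√23790 = 0.8364

0.8364


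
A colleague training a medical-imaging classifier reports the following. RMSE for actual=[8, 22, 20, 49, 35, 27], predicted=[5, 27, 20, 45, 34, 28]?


MSE = 52/6 = 8.6667
RMSE = √(52/6) = 2.9439

2.9439


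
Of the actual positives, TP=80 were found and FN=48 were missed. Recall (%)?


Recall = TP/(TP+FN)
= 80/(80+48)
= 80/128 = 62.5%

62.5%


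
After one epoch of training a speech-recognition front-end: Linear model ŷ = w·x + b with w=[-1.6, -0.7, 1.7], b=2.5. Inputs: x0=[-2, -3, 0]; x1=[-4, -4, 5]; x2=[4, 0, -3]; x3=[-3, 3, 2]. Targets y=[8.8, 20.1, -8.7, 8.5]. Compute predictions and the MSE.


ŷ0 = (-1.6)·(-2) + (-0.7)·(-3) + (1.7)·(0) + 2.5 = 7.8
ŷ1 = (-1.6)·(-4) + (-0.7)·(-4) + (1.7)·(5) + 2.5 = 20.2
ŷ2 = (-1.6)·(4) + (-0.7)·(0) + (1.7)·(-3) + 2.5 = -9.0
ŷ3 = (-1.6)·(-3) + (-0.7)·(3) + (1.7)·(2) + 2.5 = 8.6
errors² = [1.0, 0.01, 0.09, 0.01]
MSE = 1.1100/4 = 0.2775

0.2775


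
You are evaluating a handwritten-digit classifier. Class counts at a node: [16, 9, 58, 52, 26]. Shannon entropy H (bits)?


Probabilities: [16/161, 9/161, 58/161, 52/161, 26/161] ≈ [0.0994, 0.0559, 0.3602, 0.323, 0.1615]
H = -((16/161)·log₂(16/161) + (9/161)·log₂(9/161) + (58/161)·log₂(58/161) + (52/161)·log₂(52/161) + (26/161)·log₂(26/161))
  = 2.0457 bits

2.0457 bits


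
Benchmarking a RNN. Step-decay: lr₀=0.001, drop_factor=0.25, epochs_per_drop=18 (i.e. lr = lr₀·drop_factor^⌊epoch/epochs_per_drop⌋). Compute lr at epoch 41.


n_drops = ⌊41/18⌋ = 2
lr = 0.001·0.25^2 = 0.001·0.0625 = 0.0000625

0.0000625


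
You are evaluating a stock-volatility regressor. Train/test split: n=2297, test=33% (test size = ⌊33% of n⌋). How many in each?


Test = ⌊2297·33/100⌋ = 758
Train = 2297 - 758 = 1539

Train: 1539, Test: 758


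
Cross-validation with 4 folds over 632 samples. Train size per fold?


Fold size = 632/4 = 158
Training per fold = 632 - 158 = 474

474


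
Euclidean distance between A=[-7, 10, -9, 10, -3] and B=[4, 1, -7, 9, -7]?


d = √((-7-4)² + (10-1)² + (-9+ 7)² + (10-9)² + (-3+ 7)²)
  = √(121 + 81 + 4 + 1 + 16)
  = √223 = 14.9332

14.9332


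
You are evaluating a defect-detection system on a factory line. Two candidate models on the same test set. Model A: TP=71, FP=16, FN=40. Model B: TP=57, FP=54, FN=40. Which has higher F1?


Model A: P=71/87=0.8161, R=71/111=0.6396, F1=2PR/(P+R)=2TP/(2TP+FP+FN)=142/198=0.7172
Model B: P=57/111=0.5135, R=57/97=0.5876, F1=2PR/(P+R)=2TP/(2TP+FP+FN)=114/208=0.5481
0.7172 > 0.5481 → Model A

Model A


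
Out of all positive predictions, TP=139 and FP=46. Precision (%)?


Precision = TP/(TP+FP)
= 139/(139+46)
= 139/185 = 75.14%

75.14%


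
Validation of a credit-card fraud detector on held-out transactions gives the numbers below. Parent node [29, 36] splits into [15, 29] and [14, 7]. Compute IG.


Parent = [29, 36], H_parent = 0.9916
H_left = 0.9257 (n=44), H_right = 0.9183 (n=21)
H_children = (44/65)·0.9257 + (21/65)·0.9183 = 0.9233
IG = 0.9916 - 0.9233 = 0.0683

0.0683


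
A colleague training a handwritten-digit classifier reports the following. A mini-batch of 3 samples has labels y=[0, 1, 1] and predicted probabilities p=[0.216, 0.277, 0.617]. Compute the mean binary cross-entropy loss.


L[0] = -ln(1-0.216) = -ln(0.784) = 0.2433
L[1] = -ln(0.277) = 1.2837
L[2] = -ln(0.617) = 0.4829
mean = (0.2433 + 1.2837 + 0.4829)/3 = 0.67

0.67


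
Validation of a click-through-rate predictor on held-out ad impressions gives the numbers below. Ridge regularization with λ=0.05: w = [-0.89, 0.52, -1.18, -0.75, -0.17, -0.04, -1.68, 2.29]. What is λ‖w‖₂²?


‖w‖₂² = (-0.89)² + (0.52)² + (-1.18)² + (-0.75)² + (-0.17)² + (-0.04)² + (-1.68)² + (2.29)²
     = 0.7921 + 0.2704 + 1.3924 + 0.5625 + 0.0289 + 0.0016 + 2.8224 + 5.2441
     = 11.1144
λ·‖w‖₂² = 0.05·11.1144 = 0.55572

0.55572


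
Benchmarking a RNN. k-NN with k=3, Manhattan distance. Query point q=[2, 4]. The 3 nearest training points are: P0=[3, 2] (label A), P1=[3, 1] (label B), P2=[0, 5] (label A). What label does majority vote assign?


d(q,P0) = 3  (label A)
d(q,P1) = 4  (label B)
d(q,P2) = 3  (label A)
Votes: A=2, B=1
Majority → A

A


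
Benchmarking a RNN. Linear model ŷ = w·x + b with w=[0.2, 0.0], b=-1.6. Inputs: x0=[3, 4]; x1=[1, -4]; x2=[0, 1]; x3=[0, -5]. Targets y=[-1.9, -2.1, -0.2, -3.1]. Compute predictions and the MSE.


ŷ0 = (0.2)·(3) + (0.0)·(4) - 1.6 = -1.0
ŷ1 = (0.2)·(1) + (0.0)·(-4) - 1.6 = -1.4
ŷ2 = (0.2)·(0) + (0.0)·(1) - 1.6 = -1.6
ŷ3 = (0.2)·(0) + (0.0)·(-5) - 1.6 = -1.6
errors² = [0.81, 0.49, 1.96, 2.25]
MSE = 5.5100/4 = 1.3775

1.3775


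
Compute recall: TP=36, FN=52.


Recall = TP/(TP+FN)
= 36/(36+52)
= 36/88 = 40.91%

40.91%


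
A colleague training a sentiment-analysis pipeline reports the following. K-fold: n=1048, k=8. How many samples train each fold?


Fold size = 1048/8 = 131
Training per fold = 1048 - 131 = 917

917


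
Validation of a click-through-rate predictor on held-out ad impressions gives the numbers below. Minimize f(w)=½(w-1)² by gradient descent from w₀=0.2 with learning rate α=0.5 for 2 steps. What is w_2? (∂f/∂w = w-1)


step 1: grad = 0.2-1 = -0.8; w = 0.2 - 0.5·(-0.8) = 0.6
step 2: grad = 0.6-1 = -0.4; w = 0.6 - 0.5·(-0.4) = 0.8

0.8


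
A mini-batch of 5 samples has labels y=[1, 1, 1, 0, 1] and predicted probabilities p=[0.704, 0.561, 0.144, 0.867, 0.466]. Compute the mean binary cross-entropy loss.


L[0] = -ln(0.704) = 0.351
L[1] = -ln(0.561) = 0.578
L[2] = -ln(0.144) = 1.9379
L[3] = -ln(1-0.867) = -ln(0.133) = 2.0174
L[4] = -ln(0.466) = 0.7636
mean = (0.351 + 0.578 + 1.9379 + 2.0174 + 0.7636)/5 = 1.1296

1.1296


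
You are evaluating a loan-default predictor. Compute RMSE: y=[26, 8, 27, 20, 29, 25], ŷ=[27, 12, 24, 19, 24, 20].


MSE = 77/6 = 12.8333
RMSE = √(77/6) = 3.5824

3.5824


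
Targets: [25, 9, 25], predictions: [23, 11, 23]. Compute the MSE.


Squared errors: (25-23)²=4, (9-11)²=4, (25-23)²=4
Sum = 12
MSE = 12/3 = 4

4


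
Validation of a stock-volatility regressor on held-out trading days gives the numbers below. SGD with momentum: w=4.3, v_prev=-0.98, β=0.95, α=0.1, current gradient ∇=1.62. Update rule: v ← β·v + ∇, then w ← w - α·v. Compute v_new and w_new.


v_new = 0.95·-0.98 + 1.62 = -0.931 + 1.62 = 0.689
w_new = 4.3 - 0.1·0.689 = 4.3 - 0.0689 = 4.2311

v_new=0.689, w_new=4.2311


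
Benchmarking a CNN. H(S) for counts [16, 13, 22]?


Probabilities: [16/51, 13/51, 22/51] ≈ [0.3137, 0.2549, 0.4314]
H = -((16/51)·log₂(16/51) + (13/51)·log₂(13/51) + (22/51)·log₂(22/51))
  = 1.5506 bits

1.5506 bits


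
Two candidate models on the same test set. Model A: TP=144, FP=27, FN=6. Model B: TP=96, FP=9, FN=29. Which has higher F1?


Model A: P=144/171=0.8421, R=144/150=0.96, F1=2PR/(P+R)=2TP/(2TP+FP+FN)=288/321=0.8972
Model B: P=96/105=0.9143, R=96/125=0.768, F1=2PR/(P+R)=2TP/(2TP+FP+FN)=192/230=0.8348
0.8972 > 0.8348 → Model A

Model A


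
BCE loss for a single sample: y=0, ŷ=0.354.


BCE = -[y·ln(p) + (1-y)·ln(1-p)]
= -0 - 1·ln(1-0.354)
= -ln(0.646) = 0.437

0.437


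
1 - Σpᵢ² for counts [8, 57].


Probabilities: [8/65, 57/65] ≈ [0.1231, 0.8769]
Σpᵢ² = (64 + 3249)/65² = 3313/4225
Gini = 1 - Σpᵢ² = 1 - 3313/4225 = 0.2159

0.2159


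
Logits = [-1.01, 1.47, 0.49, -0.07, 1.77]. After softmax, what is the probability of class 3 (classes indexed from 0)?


Exponentials: e^-1.01=0.3642, e^1.47=4.3492, e^0.49=1.6323, e^-0.07=0.9324, e^1.77=5.8709
Sum = 13.149
Softmax = [0.0277, 0.3308, 0.1241, 0.0709, 0.4465]
p[3] = 0.9324/13.149 = 0.0709

0.0709


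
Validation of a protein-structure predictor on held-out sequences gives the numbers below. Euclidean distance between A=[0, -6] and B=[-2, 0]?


d = √((0+ 2)² + (-6-0)²)
  = √(4 + 36)
  = √40 = 6.3246

6.3246


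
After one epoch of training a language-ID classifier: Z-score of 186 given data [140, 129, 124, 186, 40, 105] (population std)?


μ = 120.6667, σ = 43.7328
z = (186 - 120.6667)/43.7328 = 1.4939

1.4939


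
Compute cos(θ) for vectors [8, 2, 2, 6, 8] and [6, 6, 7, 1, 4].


A·B = 8·6 + 2·6 + 2·7 + 6·1 + 8·4 = 112
‖A‖ = √172 = 13.1149, ‖B‖ = √138 = 11.7473
cos = 112/(√172·√138) = 112/√23736 = 0.727

0.727


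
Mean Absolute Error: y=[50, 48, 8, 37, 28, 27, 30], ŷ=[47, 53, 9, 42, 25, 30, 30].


Absolute errors: |50-47|=3, |48-53|=5, |8-9|=1, |37-42|=5, |28-25|=3, |27-30|=3, |30-30|=0
Sum = 20
MAE = 20/7 = 20/7

20/7


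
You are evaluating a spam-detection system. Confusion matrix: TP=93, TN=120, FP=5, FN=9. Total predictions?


Total = TP + TN + FP + FN
= 93 + 120 + 5 + 9
= 227
(Predicted positive: 98, predicted negative: 129)

227


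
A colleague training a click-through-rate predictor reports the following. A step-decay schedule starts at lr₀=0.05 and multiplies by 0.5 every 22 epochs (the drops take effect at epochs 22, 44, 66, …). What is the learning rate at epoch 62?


n_drops = ⌊62/22⌋ = 2
lr = 0.05·0.5^2 = 0.05·0.25 = 0.0125

0.0125


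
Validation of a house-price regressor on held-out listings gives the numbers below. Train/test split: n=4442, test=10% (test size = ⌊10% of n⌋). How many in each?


Test = ⌊4442·10/100⌋ = 444
Train = 4442 - 444 = 3998

Train: 3998, Test: 444


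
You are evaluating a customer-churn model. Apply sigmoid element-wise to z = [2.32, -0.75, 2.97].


σ(2.32) = 1/(1+e^-2.32) = 0.9105
σ(-0.75) = 1/(1+e^0.75) = 0.3208
σ(2.97) = 1/(1+e^-2.97) = 0.9512
result = [0.9105, 0.3208, 0.9512]

[0.9105, 0.3208, 0.9512]


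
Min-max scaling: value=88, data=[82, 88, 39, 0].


min=0, max=88
(88-0)/(88-0) = 88/88 = 1.0

1.0


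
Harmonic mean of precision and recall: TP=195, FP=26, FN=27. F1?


Precision = 195/221 = 0.8824
Recall = 195/222 = 0.8784
F1 = 2·P·R/(P+R) = 2·TP/(2·TP+FP+FN) = 390/(390+26+27) = 390/443 = 0.8804

0.8804


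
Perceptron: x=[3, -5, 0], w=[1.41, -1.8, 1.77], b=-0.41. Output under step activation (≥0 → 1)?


z = (3)·(1.41) + (-5)·(-1.8) + (0)·(1.77) - 0.41
  = 12.82
step(z) = 1 (z≥0)

1


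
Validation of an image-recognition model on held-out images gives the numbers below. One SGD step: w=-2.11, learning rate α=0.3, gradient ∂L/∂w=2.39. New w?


w_new = w - α·∇
= -2.11 - 0.3·2.39
= -2.11 - 0.717
= -2.827

-2.827


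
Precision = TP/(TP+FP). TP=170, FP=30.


Precision = TP/(TP+FP)
= 170/(170+30)
= 170/200 = 85.0%

85.0%


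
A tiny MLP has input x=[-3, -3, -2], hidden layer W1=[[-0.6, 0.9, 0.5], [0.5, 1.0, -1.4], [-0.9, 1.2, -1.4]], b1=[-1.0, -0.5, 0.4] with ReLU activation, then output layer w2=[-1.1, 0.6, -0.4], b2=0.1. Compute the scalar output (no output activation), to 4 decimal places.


z1[0] = (-0.6)·(-3) + (0.9)·(-3) + (0.5)·(-2) - 1.0 = -2.9
z1[1] = (0.5)·(-3) + (1.0)·(-3) + (-1.4)·(-2) - 0.5 = -2.2
z1[2] = (-0.9)·(-3) + (1.2)·(-3) + (-1.4)·(-2) + 0.4 = 2.3
h = ReLU(z1) = [0.0, 0.0, 2.3]
output = (-1.1)·(0.0) + (0.6)·(0.0) + (-0.4)·(2.3) + 0.1 = -0.82

-0.82


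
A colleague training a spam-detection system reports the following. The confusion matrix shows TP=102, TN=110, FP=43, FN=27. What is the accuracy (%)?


Accuracy = (TP+TN)/(TP+TN+FP+FN)
= (102+110)/(282)
= 212/282 = 75.18%

75.18%


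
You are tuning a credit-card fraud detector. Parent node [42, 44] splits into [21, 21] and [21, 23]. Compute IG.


Parent = [42, 44], H_parent = 0.9996
H_left = 1 (n=42), H_right = 0.9985 (n=44)
H_children = (42/86)·1 + (44/86)·0.9985 = 0.9992
IG = 0.9996 - 0.9992 = 0.0004

0.0004


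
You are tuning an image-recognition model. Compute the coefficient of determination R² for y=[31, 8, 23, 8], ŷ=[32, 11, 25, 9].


ȳ = 17.5
SS_res = Σ(y-ŷ)² = 15
SS_tot = Σ(y-ȳ)² = 393
R² = 1 - SS_res/SS_tot = 1 - 0.0382 = 0.9618

0.9618


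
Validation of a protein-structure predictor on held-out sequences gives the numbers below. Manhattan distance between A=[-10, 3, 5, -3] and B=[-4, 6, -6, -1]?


d = |-10+ 4| + |3-6| + |5+ 6| + |-3+ 1|
  = 6 + 3 + 11 + 2
  = 22

22


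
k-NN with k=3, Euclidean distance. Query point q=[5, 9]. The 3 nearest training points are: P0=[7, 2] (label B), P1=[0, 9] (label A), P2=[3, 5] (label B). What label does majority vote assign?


d(q,P0) = 7.2801  (label B)
d(q,P1) = 5.0  (label A)
d(q,P2) = 4.4721  (label B)
Votes: A=1, B=2
Majority → B

B


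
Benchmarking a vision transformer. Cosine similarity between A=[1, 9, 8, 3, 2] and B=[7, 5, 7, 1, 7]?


A·B = 1·7 + 9·5 + 8·7 + 3·1 + 2·7 = 125
‖A‖ = √159 = 12.6095, ‖B‖ = √173 = 13.1529
cos = 125/(√159·√173) = 125/√27507 = 0.7537

0.7537


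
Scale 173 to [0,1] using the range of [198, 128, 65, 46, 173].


min=46, max=198
(173-46)/(198-46) = 127/152 = 0.8355

0.8355


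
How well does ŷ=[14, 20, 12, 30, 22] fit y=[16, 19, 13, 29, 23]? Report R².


ȳ = 20
SS_res = Σ(y-ŷ)² = 8
SS_tot = Σ(y-ȳ)² = 156
R² = 1 - SS_res/SS_tot = 1 - 0.0513 = 0.9487

0.9487


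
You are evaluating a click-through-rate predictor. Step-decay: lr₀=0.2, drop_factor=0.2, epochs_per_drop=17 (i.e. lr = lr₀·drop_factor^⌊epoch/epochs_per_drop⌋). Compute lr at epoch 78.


n_drops = ⌊78/17⌋ = 4
lr = 0.2·0.2^4 = 0.2·0.0016 = 0.00032

0.00032


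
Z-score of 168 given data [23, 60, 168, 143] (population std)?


μ = 98.5, σ = 59.146
z = (168 - 98.5)/59.146 = 1.1751

1.1751


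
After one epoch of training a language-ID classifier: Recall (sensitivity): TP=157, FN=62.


Recall = TP/(TP+FN)
= 157/(157+62)
= 157/219 = 71.69%

71.69%


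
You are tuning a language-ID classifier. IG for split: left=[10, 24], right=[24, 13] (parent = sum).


Parent = [34, 37], H_parent = 0.9987
H_left = 0.874 (n=34), H_right = 0.9353 (n=37)
H_children = (34/71)·0.874 + (37/71)·0.9353 = 0.9059
IG = 0.9987 - 0.9059 = 0.0928

0.0928


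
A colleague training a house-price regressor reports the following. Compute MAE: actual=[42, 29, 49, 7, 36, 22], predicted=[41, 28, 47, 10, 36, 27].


Absolute errors: |42-41|=1, |29-28|=1, |49-47|=2, |7-10|=3, |36-36|=0, |22-27|=5
Sum = 12
MAE = 12/6 = 2

2


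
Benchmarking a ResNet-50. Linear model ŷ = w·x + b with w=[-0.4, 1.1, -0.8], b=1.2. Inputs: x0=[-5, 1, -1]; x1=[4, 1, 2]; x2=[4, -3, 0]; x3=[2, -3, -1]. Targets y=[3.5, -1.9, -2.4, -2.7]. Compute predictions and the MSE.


ŷ0 = (-0.4)·(-5) + (1.1)·(1) + (-0.8)·(-1) + 1.2 = 5.1
ŷ1 = (-0.4)·(4) + (1.1)·(1) + (-0.8)·(2) + 1.2 = -0.9
ŷ2 = (-0.4)·(4) + (1.1)·(-3) + (-0.8)·(0) + 1.2 = -3.7
ŷ3 = (-0.4)·(2) + (1.1)·(-3) + (-0.8)·(-1) + 1.2 = -2.1
errors² = [2.56, 1.0, 1.69, 0.36]
MSE = 5.6100/4 = 1.4025

1.4025


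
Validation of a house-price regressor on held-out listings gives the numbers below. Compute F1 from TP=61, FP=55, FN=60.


Precision = 61/116 = 0.5259
Recall = 61/121 = 0.5041
F1 = 2·P·R/(P+R) = 2·TP/(2·TP+FP+FN) = 122/(122+55+60) = 122/237 = 0.5148

0.5148


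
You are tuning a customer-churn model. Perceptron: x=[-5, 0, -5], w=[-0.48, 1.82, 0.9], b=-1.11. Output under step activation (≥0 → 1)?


z = (-5)·(-0.48) + (0)·(1.82) + (-5)·(0.9) - 1.11
  = -3.21
step(z) = 0 (z<0)

0


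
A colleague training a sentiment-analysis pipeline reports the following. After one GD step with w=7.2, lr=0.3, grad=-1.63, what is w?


w_new = w - α·∇
= 7.2 - 0.3·-1.63
= 7.2 + 0.489
= 7.689

7.689


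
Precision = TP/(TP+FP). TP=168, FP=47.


Precision = TP/(TP+FP)
= 168/(168+47)
= 168/215 = 78.14%

78.14%


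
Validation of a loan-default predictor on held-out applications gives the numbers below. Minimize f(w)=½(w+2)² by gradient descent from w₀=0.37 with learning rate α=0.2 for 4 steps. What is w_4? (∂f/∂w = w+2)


step 1: grad = 0.37+2 = 2.37; w = 0.37 - 0.2·(2.37) = -0.104
step 2: grad = -0.104+2 = 1.896; w = -0.104 - 0.2·(1.896) = -0.4832
step 3: grad = -0.4832+2 = 1.5168; w = -0.4832 - 0.2·(1.5168) = -0.78656
step 4: grad = -0.78656+2 = 1.21344; w = -0.78656 - 0.2·(1.21344) = -1.029248

-1.029248


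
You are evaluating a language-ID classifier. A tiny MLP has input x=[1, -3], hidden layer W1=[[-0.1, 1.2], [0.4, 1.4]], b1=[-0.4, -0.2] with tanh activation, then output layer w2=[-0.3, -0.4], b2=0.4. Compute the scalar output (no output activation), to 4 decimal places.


z1[0] = (-0.1)·(1) + (1.2)·(-3) - 0.4 = -4.1
z1[1] = (0.4)·(1) + (1.4)·(-3) - 0.2 = -4.0
h = tanh(z1) = [-0.9995, -0.9993]
output = (-0.3)·(-0.9995) + (-0.4)·(-0.9993) + 0.4 = 1.0996

1.0996


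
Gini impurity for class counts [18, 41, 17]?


Probabilities: [18/76, 41/76, 17/76] ≈ [0.2368, 0.5395, 0.2237]
Σpᵢ² = (324 + 1681 + 289)/76² = 2294/5776
Gini = 1 - Σpᵢ² = 1 - 2294/5776 = 0.6028

0.6028


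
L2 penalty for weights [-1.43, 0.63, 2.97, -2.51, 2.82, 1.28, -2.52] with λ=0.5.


‖w‖₂² = (-1.43)² + (0.63)² + (2.97)² + (-2.51)² + (2.82)² + (1.28)² + (-2.52)²
     = 2.0449 + 0.3969 + 8.8209 + 6.3001 + 7.9524 + 1.6384 + 6.3504
     = 33.504
λ·‖w‖₂² = 0.5·33.504 = 16.752

16.752


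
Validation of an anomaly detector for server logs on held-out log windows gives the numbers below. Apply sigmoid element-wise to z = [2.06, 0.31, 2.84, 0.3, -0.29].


σ(2.06) = 1/(1+e^-2.06) = 0.887
σ(0.31) = 1/(1+e^-0.31) = 0.5769
σ(2.84) = 1/(1+e^-2.84) = 0.9448
σ(0.3) = 1/(1+e^-0.3) = 0.5744
σ(-0.29) = 1/(1+e^0.29) = 0.428
result = [0.887, 0.5769, 0.9448, 0.5744, 0.428]

[0.887, 0.5769, 0.9448, 0.5744, 0.428]


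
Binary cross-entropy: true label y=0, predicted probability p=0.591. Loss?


BCE = -[y·ln(p) + (1-y)·ln(1-p)]
= -0 - 1·ln(1-0.591)
= -ln(0.409) = 0.894

0.894


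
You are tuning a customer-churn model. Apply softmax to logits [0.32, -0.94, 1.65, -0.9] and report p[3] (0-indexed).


Exponentials: e^0.32=1.3771, e^-0.94=0.3906, e^1.65=5.207, e^-0.9=0.4066
Sum = 7.3813
Softmax = [0.1866, 0.0529, 0.7054, 0.0551]
p[3] = 0.4066/7.3813 = 0.0551

0.0551


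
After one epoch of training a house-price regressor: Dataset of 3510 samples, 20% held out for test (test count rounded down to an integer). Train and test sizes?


Test = ⌊3510·20/100⌋ = 702
Train = 3510 - 702 = 2808

Train: 2808, Test: 702


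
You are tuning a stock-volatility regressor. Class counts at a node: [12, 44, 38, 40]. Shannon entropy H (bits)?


Probabilities: [12/134, 44/134, 38/134, 40/134] ≈ [0.0896, 0.3284, 0.2836, 0.2985]
H = -((12/134)·log₂(12/134) + (44/134)·log₂(44/134) + (38/134)·log₂(38/134) + (40/134)·log₂(40/134))
  = 1.8755 bits

1.8755 bits


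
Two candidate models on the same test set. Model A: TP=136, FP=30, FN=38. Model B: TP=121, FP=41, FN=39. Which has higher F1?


Model A: P=136/166=0.8193, R=136/174=0.7816, F1=2PR/(P+R)=2TP/(2TP+FP+FN)=272/340=0.8
Model B: P=121/162=0.7469, R=121/160=0.7562, F1=2PR/(P+R)=2TP/(2TP+FP+FN)=242/322=0.7516
0.8 > 0.7516 → Model A

Model A


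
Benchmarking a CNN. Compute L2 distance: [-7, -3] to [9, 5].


d = √((-7-9)² + (-3-5)²)
  = √(256 + 64)
  = √320 = 17.8885

17.8885


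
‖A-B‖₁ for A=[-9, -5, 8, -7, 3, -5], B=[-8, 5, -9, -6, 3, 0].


d = |-9+ 8| + |-5-5| + |8+ 9| + |-7+ 6| + |3-3| + |-5-0|
  = 1 + 10 + 17 + 1 + 0 + 5
  = 34

34


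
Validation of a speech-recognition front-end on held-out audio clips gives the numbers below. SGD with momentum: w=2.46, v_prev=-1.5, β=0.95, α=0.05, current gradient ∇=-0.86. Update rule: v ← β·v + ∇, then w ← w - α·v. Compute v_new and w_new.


v_new = 0.95·-1.5 - 0.86 = -1.425 - 0.86 = -2.285
w_new = 2.46 - 0.05·-2.285 = 2.46 + 0.11425 = 2.57425

v_new=-2.285, w_new=2.57425


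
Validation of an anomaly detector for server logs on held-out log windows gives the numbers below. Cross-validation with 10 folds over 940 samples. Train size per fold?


Fold size = 940/10 = 94
Training per fold = 940 - 94 = 846

846


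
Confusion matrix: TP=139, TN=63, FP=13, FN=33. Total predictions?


Total = TP + TN + FP + FN
= 139 + 63 + 13 + 33
= 248
(Predicted positive: 152, predicted negative: 96)

248


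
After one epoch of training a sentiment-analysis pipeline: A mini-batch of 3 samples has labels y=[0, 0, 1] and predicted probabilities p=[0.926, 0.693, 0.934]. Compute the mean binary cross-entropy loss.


L[0] = -ln(1-0.926) = -ln(0.074) = 2.6037
L[1] = -ln(1-0.693) = -ln(0.307) = 1.1809
L[2] = -ln(0.934) = 0.0683
mean = (2.6037 + 1.1809 + 0.0683)/3 = 1.2843

1.2843


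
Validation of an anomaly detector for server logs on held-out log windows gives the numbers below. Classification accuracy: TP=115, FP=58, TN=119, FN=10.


Accuracy = (TP+TN)/(TP+TN+FP+FN)
= (115+119)/(302)
= 234/302 = 77.48%

77.48%


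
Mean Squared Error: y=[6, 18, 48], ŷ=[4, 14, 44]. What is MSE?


Squared errors: (6-4)²=4, (18-14)²=16, (48-44)²=16
Sum = 36
MSE = 36/3 = 12

12


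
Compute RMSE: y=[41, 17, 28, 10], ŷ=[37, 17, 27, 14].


MSE = 33/4 = 8.25
RMSE = √(33/4) = 2.8723

2.8723


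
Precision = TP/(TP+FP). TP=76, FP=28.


Precision = TP/(TP+FP)
= 76/(76+28)
= 76/104 = 73.08%

73.08%


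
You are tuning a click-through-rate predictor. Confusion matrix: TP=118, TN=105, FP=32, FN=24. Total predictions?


Total = TP + TN + FP + FN
= 118 + 105 + 32 + 24
= 279
(Predicted positive: 150, predicted negative: 129)

279


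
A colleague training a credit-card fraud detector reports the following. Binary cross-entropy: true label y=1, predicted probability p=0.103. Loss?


BCE = -[y·ln(p) + (1-y)·ln(1-p)]
= -1·ln(0.103) - 0
= -ln(0.103) = 2.273

2.273


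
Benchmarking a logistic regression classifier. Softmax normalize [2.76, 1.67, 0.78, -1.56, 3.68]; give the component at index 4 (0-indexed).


Exponentials: e^2.76=15.7998, e^1.67=5.3122, e^0.78=2.1815, e^-1.56=0.2101, e^3.68=39.6464
Sum = 63.15
Softmax = [0.2502, 0.0841, 0.0345, 0.0033, 0.6278]
p[4] = 39.6464/63.15 = 0.6278

0.6278


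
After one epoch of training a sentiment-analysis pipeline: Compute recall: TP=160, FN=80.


Recall = TP/(TP+FN)
= 160/(160+80)
= 160/240 = 66.67%

66.67%


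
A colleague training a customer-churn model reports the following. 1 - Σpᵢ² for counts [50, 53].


Probabilities: [50/103, 53/103] ≈ [0.4854, 0.5146]
Σpᵢ² = (2500 + 2809)/103² = 5309/10609
Gini = 1 - Σpᵢ² = 1 - 5309/10609 = 0.4996

0.4996


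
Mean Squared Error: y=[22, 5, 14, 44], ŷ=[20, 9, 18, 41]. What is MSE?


Squared errors: (22-20)²=4, (5-9)²=16, (14-18)²=16, (44-41)²=9
Sum = 45
MSE = 45/4 = 45/4

45/4


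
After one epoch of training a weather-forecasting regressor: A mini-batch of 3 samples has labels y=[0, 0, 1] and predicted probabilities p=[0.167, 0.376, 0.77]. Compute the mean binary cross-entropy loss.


L[0] = -ln(1-0.167) = -ln(0.833) = 0.1827
L[1] = -ln(1-0.376) = -ln(0.624) = 0.4716
L[2] = -ln(0.77) = 0.2614
mean = (0.1827 + 0.4716 + 0.2614)/3 = 0.3052

0.3052


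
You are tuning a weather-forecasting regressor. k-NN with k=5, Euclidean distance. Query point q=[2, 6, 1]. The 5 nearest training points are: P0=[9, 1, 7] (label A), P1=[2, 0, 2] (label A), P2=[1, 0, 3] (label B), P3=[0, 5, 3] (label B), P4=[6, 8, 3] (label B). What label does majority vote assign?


d(q,P0) = 10.4881  (label A)
d(q,P1) = 6.0828  (label A)
d(q,P2) = 6.4031  (label B)
d(q,P3) = 3.0  (label B)
d(q,P4) = 4.899  (label B)
Votes: A=2, B=3
Majority → B

B


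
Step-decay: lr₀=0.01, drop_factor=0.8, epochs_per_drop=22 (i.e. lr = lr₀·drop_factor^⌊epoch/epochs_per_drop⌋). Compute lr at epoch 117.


n_drops = ⌊117/22⌋ = 5
lr = 0.01·0.8^5 = 0.01·0.32768 = 0.0032768

0.0032768


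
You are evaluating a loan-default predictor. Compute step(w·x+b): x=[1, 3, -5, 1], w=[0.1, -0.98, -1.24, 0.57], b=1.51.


z = (1)·(0.1) + (3)·(-0.98) + (-5)·(-1.24) + (1)·(0.57) + 1.51
  = 5.44
step(z) = 1 (z≥0)

1


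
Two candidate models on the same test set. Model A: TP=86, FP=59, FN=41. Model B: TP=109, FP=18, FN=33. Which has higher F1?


Model A: P=86/145=0.5931, R=86/127=0.6772, F1=2PR/(P+R)=2TP/(2TP+FP+FN)=172/272=0.6324
Model B: P=109/127=0.8583, R=109/142=0.7676, F1=2PR/(P+R)=2TP/(2TP+FP+FN)=218/269=0.8104
0.6324 < 0.8104 → Model B

Model B


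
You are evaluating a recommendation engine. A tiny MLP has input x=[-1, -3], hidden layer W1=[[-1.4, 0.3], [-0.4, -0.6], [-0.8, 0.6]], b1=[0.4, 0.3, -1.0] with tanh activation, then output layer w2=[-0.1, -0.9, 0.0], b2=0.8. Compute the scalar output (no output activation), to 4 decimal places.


z1[0] = (-1.4)·(-1) + (0.3)·(-3) + 0.4 = 0.9
z1[1] = (-0.4)·(-1) + (-0.6)·(-3) + 0.3 = 2.5
z1[2] = (-0.8)·(-1) + (0.6)·(-3) - 1.0 = -2.0
h = tanh(z1) = [0.7163, 0.9866, -0.964]
output = (-0.1)·(0.7163) + (-0.9)·(0.9866) + (0.0)·(-0.964) + 0.8 = -0.1596

-0.1596


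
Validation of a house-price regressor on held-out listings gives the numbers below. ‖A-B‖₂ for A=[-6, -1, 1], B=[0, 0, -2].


d = √((-6-0)² + (-1-0)² + (1+ 2)²)
  = √(36 + 1 + 9)
  = √46 = 6.7823

6.7823


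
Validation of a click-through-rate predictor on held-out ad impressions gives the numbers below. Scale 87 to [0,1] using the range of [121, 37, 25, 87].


min=25, max=121
(87-25)/(121-25) = 62/96 = 0.6458

0.6458


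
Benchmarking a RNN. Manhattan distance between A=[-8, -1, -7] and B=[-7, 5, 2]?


d = |-8+ 7| + |-1-5| + |-7-2|
  = 1 + 6 + 9
  = 16

16


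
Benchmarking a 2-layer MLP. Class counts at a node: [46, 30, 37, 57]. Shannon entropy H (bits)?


Probabilities: [46/170, 30/170, 37/170, 57/170] ≈ [0.2706, 0.1765, 0.2176, 0.3353]
H = -((46/170)·log₂(46/170) + (30/170)·log₂(30/170) + (37/170)·log₂(37/170) + (57/170)·log₂(57/170))
  = 1.9593 bits

1.9593 bits


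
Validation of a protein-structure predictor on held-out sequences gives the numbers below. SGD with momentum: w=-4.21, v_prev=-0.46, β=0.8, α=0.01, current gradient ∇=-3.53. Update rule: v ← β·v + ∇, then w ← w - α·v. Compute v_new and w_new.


v_new = 0.8·-0.46 - 3.53 = -0.368 - 3.53 = -3.898
w_new = -4.21 - 0.01·-3.898 = -4.21 + 0.03898 = -4.17102

v_new=-3.898, w_new=-4.17102


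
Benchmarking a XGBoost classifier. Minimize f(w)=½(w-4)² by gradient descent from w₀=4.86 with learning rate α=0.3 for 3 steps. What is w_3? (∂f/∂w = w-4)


step 1: grad = 4.86-4 = 0.86; w = 4.86 - 0.3·(0.86) = 4.602
step 2: grad = 4.602-4 = 0.602; w = 4.602 - 0.3·(0.602) = 4.4214
step 3: grad = 4.4214-4 = 0.4214; w = 4.4214 - 0.3·(0.4214) = 4.29498

4.29498


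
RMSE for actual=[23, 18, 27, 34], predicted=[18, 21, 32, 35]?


MSE = 60/4 = 15
RMSE = √(60/4) = 3.873

3.873


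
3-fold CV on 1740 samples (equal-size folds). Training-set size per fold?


Fold size = 1740/3 = 580
Training per fold = 1740 - 580 = 1160

1160


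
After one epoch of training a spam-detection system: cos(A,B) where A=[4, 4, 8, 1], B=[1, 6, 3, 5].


A·B = 4·1 + 4·6 + 8·3 + 1·5 = 57
‖A‖ = √97 = 9.8489, ‖B‖ = √71 = 8.4261
cos = 57/(√97·√71) = 57/√6887 = 0.6868

0.6868


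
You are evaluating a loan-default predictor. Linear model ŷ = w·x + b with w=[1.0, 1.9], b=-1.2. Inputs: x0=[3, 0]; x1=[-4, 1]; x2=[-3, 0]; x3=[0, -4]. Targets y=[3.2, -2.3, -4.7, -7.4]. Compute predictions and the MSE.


ŷ0 = (1.0)·(3) + (1.9)·(0) - 1.2 = 1.8
ŷ1 = (1.0)·(-4) + (1.9)·(1) - 1.2 = -3.3
ŷ2 = (1.0)·(-3) + (1.9)·(0) - 1.2 = -4.2
ŷ3 = (1.0)·(0) + (1.9)·(-4) - 1.2 = -8.8
errors² = [1.96, 1.0, 0.25, 1.96]
MSE = 5.1700/4 = 1.2925

1.2925


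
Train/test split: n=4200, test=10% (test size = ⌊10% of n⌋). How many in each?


Test = ⌊4200·10/100⌋ = 420
Train = 4200 - 420 = 3780

Train: 3780, Test: 420


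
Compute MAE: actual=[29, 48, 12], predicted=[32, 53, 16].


Absolute errors: |29-32|=3, |48-53|=5, |12-16|=4
Sum = 12
MAE = 12/3 = 4

4


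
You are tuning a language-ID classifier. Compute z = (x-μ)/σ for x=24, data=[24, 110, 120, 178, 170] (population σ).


μ = 120.4, σ = 55.0985
z = (24 - 120.4)/55.0985 = -1.7496

-1.7496


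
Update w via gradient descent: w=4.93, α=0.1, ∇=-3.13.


w_new = w - α·∇
= 4.93 - 0.1·-3.13
= 4.93 + 0.313
= 5.243

5.243


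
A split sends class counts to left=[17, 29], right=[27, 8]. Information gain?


Parent = [44, 37], H_parent = 0.9946
H_left = 0.9503 (n=46), H_right = 0.7755 (n=35)
H_children = (46/81)·0.9503 + (35/81)·0.7755 = 0.8748
IG = 0.9946 - 0.8748 = 0.1198

0.1198


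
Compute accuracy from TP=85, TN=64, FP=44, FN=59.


Accuracy = (TP+TN)/(TP+TN+FP+FN)
= (85+64)/(252)
= 149/252 = 59.13%

59.13%


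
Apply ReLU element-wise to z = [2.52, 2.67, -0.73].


ReLU(2.52) = max(0, 2.52) = 2.52
ReLU(2.67) = max(0, 2.67) = 2.67
ReLU(-0.73) = max(0, -0.73) = 0.0
result = [2.52, 2.67, 0.0]

[2.52, 2.67, 0.0]
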